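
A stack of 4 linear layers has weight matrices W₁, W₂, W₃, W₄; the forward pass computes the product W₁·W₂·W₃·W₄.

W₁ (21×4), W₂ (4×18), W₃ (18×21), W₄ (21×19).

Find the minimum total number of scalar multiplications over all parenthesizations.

Adjacent pairs: W₁W₂ = 21·4·18 = 1512; W₂W₃ = 4·18·21 = 1512; W₃W₄ = 18·21·19 = 7182.
Length 3: W₁..W₃: k=1: 0+1512+21·4·21=3276; k=2: 1512+0+21·18·21=9450 → min 3276 | W₂..W₄: k=2: 0+7182+4·18·19=8550; k=3: 1512+0+4·21·19=3108 → min 3108.
Length 4: W₁..W₄: k=1: 0+3108+21·4·19=4704; k=2: 1512+7182+21·18·19=15876; k=3: 3276+0+21·21·19=11655 → min 4704.
Optimal order: (W₁·((W₂·W₃)·W₄)) with cost 4704.

4704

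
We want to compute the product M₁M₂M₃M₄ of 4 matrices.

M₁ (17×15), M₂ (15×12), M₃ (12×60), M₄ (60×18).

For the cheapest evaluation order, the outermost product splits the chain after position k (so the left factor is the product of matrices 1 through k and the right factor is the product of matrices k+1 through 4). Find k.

2

Adjacent pairs: M₁M₂ = 17·15·12 = 3060; M₂M₃ = 15·12·60 = 10800; M₃M₄ = 12·60·18 = 12960.
Length 3: M₁..M₃: k=1: 0+10800+17·15·60=26100; k=2: 3060+0+17·12·60=15300 → min 15300 | M₂..M₄: k=2: 0+12960+15·12·18=16200; k=3: 10800+0+15·60·18=27000 → min 16200.
Top-level splits: k=1: (M₁..M₁)·(M₂..M₄) → 0+16200+17·15·18 = 20790; k=2: (M₁..M₂)·(M₃..M₄) → 3060+12960+17·12·18 = 19692; k=3: (M₁..M₃)·(M₄..M₄) → 15300+0+17·60·18 = 33660.
Best split is after M₂, i.e. k = 2.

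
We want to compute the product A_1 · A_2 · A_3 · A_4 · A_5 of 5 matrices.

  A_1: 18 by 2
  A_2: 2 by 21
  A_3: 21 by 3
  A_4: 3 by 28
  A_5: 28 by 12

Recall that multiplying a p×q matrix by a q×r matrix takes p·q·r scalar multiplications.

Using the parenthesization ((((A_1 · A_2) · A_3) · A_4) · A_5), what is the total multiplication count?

9450

(A_1 · A_2): 18×2 by 2×21 → 18×21, cost 18·2·21 = 756
((A_1 · A_2) · A_3): 18×21 by 21×3 → 18×3, cost 18·21·3 = 1134; cumulative 1890
(((A_1 · A_2) · A_3) · A_4): 18×3 by 3×28 → 18×28, cost 18·3·28 = 1512; cumulative 3402
((((A_1 · A_2) · A_3) · A_4) · A_5): 18×28 by 28×12 → 18×12, cost 18·28·12 = 6048; cumulative 9450
Total: 9450 scalar multiplications.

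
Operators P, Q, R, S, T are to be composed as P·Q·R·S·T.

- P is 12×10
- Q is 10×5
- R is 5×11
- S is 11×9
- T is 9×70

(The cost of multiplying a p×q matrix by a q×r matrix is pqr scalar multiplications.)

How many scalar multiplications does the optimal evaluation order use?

Adjacent pairs: PQ = 12·10·5 = 600; QR = 10·5·11 = 550; RS = 5·11·9 = 495; ST = 11·9·70 = 6930.
Length 3: P..R: k=1: 0+550+12·10·11=1870; k=2: 600+0+12·5·11=1260 → min 1260 | Q..S: k=2: 0+495+10·5·9=945; k=3: 550+0+10·11·9=1540 → min 945 | R..T: k=3: 0+6930+5·11·70=10780; k=4: 495+0+5·9·70=3645 → min 3645.
Length 4: P..S: k=1: 0+945+12·10·9=2025; k=2: 600+495+12·5·9=1635; k=3: 1260+0+12·11·9=2448 → min 1635 | Q..T: k=2: 0+3645+10·5·70=7145; k=3: 550+6930+10·11·70=15180; k=4: 945+0+10·9·70=7245 → min 7145.
Length 5: P..T: k=1: 0+7145+12·10·70=15545; k=2: 600+3645+12·5·70=8445; k=3: 1260+6930+12·11·70=17430; k=4: 1635+0+12·9·70=9195 → min 8445.
Optimal order: ((P·Q)·((R·S)·T)) with cost 8445.

8445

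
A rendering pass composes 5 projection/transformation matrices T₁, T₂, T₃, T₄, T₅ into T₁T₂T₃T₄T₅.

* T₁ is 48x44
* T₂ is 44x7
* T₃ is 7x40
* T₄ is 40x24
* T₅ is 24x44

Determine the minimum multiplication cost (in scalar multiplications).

Adjacent pairs: T₁T₂ = 48·44·7 = 14784; T₂T₃ = 44·7·40 = 12320; T₃T₄ = 7·40·24 = 6720; T₄T₅ = 40·24·44 = 42240.
Length 3: T₁..T₃: k=1: 0+12320+48·44·40=96800; k=2: 14784+0+48·7·40=28224 → min 28224 | T₂..T₄: k=2: 0+6720+44·7·24=14112; k=3: 12320+0+44·40·24=54560 → min 14112 | T₃..T₅: k=3: 0+42240+7·40·44=54560; k=4: 6720+0+7·24·44=14112 → min 14112.
Length 4: T₁..T₄: k=1: 0+14112+48·44·24=64800; k=2: 14784+6720+48·7·24=29568; k=3: 28224+0+48·40·24=74304 → min 29568 | T₂..T₅: k=2: 0+14112+44·7·44=27664; k=3: 12320+42240+44·40·44=132000; k=4: 14112+0+44·24·44=60576 → min 27664.
Length 5: T₁..T₅: k=1: 0+27664+48·44·44=120592; k=2: 14784+14112+48·7·44=43680; k=3: 28224+42240+48·40·44=154944; k=4: 29568+0+48·24·44=80256 → min 43680.
Optimal order: ((T₁T₂)((T₃T₄)T₅)) with cost 43680.

43680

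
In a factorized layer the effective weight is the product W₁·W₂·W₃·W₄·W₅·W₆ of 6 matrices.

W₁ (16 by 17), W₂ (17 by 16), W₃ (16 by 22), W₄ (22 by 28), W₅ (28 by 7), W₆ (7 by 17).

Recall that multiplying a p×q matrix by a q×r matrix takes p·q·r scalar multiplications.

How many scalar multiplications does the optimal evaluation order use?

12488

Adjacent pairs: W₁W₂ = 16·17·16 = 4352; W₂W₃ = 17·16·22 = 5984; W₃W₄ = 16·22·28 = 9856; W₄W₅ = 22·28·7 = 4312; W₅W₆ = 28·7·17 = 3332.
Length 3: W₁..W₃: k=1: 0+5984+16·17·22=11968; k=2: 4352+0+16·16·22=9984 → min 9984 | W₂..W₄: k=2: 0+9856+17·16·28=17472; k=3: 5984+0+17·22·28=16456 → min 16456 | W₃..W₅: k=3: 0+4312+16·22·7=6776; k=4: 9856+0+16·28·7=12992 → min 6776 | W₄..W₆: k=4: 0+3332+22·28·17=13804; k=5: 4312+0+22·7·17=6930 → min 6930.
Length 4: W₁..W₄: k=1: 0+16456+16·17·28=24072; k=2: 4352+9856+16·16·28=21376; k=3: 9984+0+16·22·28=19840 → min 19840 | W₂..W₅: k=2: 0+6776+17·16·7=8680; k=3: 5984+4312+17·22·7=12914; k=4: 16456+0+17·28·7=19788 → min 8680 | W₃..W₆: k=3: 0+6930+16·22·17=12914; k=4: 9856+3332+16·28·17=20804; k=5: 6776+0+16·7·17=8680 → min 8680.
Length 5: W₁..W₅: k=1: 0+8680+16·17·7=10584; k=2: 4352+6776+16·16·7=12920; k=3: 9984+4312+16·22·7=16760; k=4: 19840+0+16·28·7=22976 → min 10584 | W₂..W₆: k=2: 0+8680+17·16·17=13304; k=3: 5984+6930+17·22·17=19272; k=4: 16456+3332+17·28·17=27880; k=5: 8680+0+17·7·17=10703 → min 10703.
Length 6: W₁..W₆: k=1: 0+10703+16·17·17=15327; k=2: 4352+8680+16·16·17=17384; k=3: 9984+6930+16·22·17=22898; k=4: 19840+3332+16·28·17=30788; k=5: 10584+0+16·7·17=12488 → min 12488.
Optimal order: ((W₁·(W₂·(W₃·(W₄·W₅))))·W₆) with cost 12488.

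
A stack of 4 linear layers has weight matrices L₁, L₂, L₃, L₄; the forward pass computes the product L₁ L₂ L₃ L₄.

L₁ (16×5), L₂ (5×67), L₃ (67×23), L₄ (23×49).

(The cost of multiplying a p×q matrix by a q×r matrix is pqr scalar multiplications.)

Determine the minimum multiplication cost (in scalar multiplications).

17260

Adjacent pairs: L₁L₂ = 16·5·67 = 5360; L₂L₃ = 5·67·23 = 7705; L₃L₄ = 67·23·49 = 75509.
Length 3: L₁..L₃: k=1: 0+7705+16·5·23=9545; k=2: 5360+0+16·67·23=30016 → min 9545 | L₂..L₄: k=2: 0+75509+5·67·49=91924; k=3: 7705+0+5·23·49=13340 → min 13340.
Length 4: L₁..L₄: k=1: 0+13340+16·5·49=17260; k=2: 5360+75509+16·67·49=133397; k=3: 9545+0+16·23·49=27577 → min 17260.
Optimal order: (L₁ ((L₂ L₃) L₄)) with cost 17260.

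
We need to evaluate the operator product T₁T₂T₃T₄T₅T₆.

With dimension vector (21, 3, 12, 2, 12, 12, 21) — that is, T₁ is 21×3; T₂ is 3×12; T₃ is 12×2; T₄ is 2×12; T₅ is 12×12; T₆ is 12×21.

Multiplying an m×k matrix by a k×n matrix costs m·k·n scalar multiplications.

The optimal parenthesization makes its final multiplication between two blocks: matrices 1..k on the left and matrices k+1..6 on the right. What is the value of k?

Adjacent pairs: T₁T₂ = 21·3·12 = 756; T₂T₃ = 3·12·2 = 72; T₃T₄ = 12·2·12 = 288; T₄T₅ = 2·12·12 = 288; T₅T₆ = 12·12·21 = 3024.
Length 3: T₁..T₃: k=1: 0+72+21·3·2=198; k=2: 756+0+21·12·2=1260 → min 198 | T₂..T₄: k=2: 0+288+3·12·12=720; k=3: 72+0+3·2·12=144 → min 144 | T₃..T₅: k=3: 0+288+12·2·12=576; k=4: 288+0+12·12·12=2016 → min 576 | T₄..T₆: k=4: 0+3024+2·12·21=3528; k=5: 288+0+2·12·21=792 → min 792.
Length 4: T₁..T₄: k=1: 0+144+21·3·12=900; k=2: 756+288+21·12·12=4068; k=3: 198+0+21·2·12=702 → min 702 | T₂..T₅: k=2: 0+576+3·12·12=1008; k=3: 72+288+3·2·12=432; k=4: 144+0+3·12·12=576 → min 432 | T₃..T₆: k=3: 0+792+12·2·21=1296; k=4: 288+3024+12·12·21=6336; k=5: 576+0+12·12·21=3600 → min 1296.
Length 5: T₁..T₅: k=1: 0+432+21·3·12=1188; k=2: 756+576+21·12·12=4356; k=3: 198+288+21·2·12=990; k=4: 702+0+21·12·12=3726 → min 990 | T₂..T₆: k=2: 0+1296+3·12·21=2052; k=3: 72+792+3·2·21=990; k=4: 144+3024+3·12·21=3924; k=5: 432+0+3·12·21=1188 → min 990.
Top-level splits: k=1: (T₁..T₁)·(T₂..T₆) → 0+990+21·3·21 = 2313; k=2: (T₁..T₂)·(T₃..T₆) → 756+1296+21·12·21 = 7344; k=3: (T₁..T₃)·(T₄..T₆) → 198+792+21·2·21 = 1872; k=4: (T₁..T₄)·(T₅..T₆) → 702+3024+21·12·21 = 9018; k=5: (T₁..T₅)·(T₆..T₆) → 990+0+21·12·21 = 6282.
Best split is after T₃, i.e. k = 3.

3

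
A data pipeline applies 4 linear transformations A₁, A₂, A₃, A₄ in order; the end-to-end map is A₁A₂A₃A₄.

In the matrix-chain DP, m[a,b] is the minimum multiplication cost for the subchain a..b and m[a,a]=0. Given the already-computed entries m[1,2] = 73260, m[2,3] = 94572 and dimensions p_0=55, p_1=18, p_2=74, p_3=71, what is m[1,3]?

m[1,3] = min over k∈[1,2] of m[1,k]+m[k+1,3]+p_{0}·p_k·p_{3}.
k=1: 0 + 94572 + 55·18·71 = 164862; k=2: 73260 + 0 + 55·74·71 = 362230.
Minimum: 164862 at k=1.

164862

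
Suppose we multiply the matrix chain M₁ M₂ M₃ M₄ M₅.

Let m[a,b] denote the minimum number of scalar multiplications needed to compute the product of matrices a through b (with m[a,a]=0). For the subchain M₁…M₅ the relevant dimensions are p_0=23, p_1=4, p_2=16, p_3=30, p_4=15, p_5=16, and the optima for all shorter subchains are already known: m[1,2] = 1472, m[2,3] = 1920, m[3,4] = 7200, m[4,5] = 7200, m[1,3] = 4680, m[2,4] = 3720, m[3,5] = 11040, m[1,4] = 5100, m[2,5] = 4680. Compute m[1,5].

m[1,5] = min over k∈[1,4] of m[1,k]+m[k+1,5]+p_{0}·p_k·p_{5}.
k=1: 0 + 4680 + 23·4·16 = 6152; k=2: 1472 + 11040 + 23·16·16 = 18400; k=3: 4680 + 7200 + 23·30·16 = 22920; k=4: 5100 + 0 + 23·15·16 = 10620.
Minimum: 6152 at k=1.

6152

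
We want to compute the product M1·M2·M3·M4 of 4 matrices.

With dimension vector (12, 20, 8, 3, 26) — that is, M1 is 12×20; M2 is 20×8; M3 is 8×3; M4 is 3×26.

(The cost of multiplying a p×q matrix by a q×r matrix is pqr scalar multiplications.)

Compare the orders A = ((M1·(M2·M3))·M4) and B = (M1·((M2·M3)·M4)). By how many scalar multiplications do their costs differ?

Order A = ((M1·(M2·M3))·M4): (M2·M3): 20×8 by 8×3 → 20×3, cost 20·8·3 = 480; (M1·(M2·M3)): 12×20 by 20×3 → 12×3, cost 12·20·3 = 720; cumulative 1200; ((M1·(M2·M3))·M4): 12×3 by 3×26 → 12×26, cost 12·3·26 = 936; cumulative 2136. Total 2136.
Order B = (M1·((M2·M3)·M4)): (M2·M3): 20×8 by 8×3 → 20×3, cost 20·8·3 = 480; ((M2·M3)·M4): 20×3 by 3×26 → 20×26, cost 20·3·26 = 1560; cumulative 2040; (M1·((M2·M3)·M4)): 12×20 by 20×26 → 12×26, cost 12·20·26 = 6240; cumulative 8280. Total 8280.
Difference: |2136 − 8280| = 6144.

6144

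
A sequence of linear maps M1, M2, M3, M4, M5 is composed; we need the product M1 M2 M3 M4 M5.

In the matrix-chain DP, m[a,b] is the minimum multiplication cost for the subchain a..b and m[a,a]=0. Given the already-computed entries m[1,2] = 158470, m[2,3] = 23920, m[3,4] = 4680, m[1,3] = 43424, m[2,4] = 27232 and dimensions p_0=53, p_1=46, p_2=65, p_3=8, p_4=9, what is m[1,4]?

47240

m[1,4] = min over k∈[1,3] of m[1,k]+m[k+1,4]+p_{0}·p_k·p_{4}.
k=1: 0 + 27232 + 53·46·9 = 49174; k=2: 158470 + 4680 + 53·65·9 = 194155; k=3: 43424 + 0 + 53·8·9 = 47240.
Minimum: 47240 at k=3.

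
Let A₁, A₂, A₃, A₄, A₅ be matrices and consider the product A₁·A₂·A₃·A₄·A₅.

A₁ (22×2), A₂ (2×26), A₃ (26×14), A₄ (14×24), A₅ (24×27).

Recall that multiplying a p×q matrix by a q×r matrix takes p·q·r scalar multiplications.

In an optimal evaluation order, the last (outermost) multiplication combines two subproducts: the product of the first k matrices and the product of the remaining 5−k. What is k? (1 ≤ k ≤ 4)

Adjacent pairs: A₁A₂ = 22·2·26 = 1144; A₂A₃ = 2·26·14 = 728; A₃A₄ = 26·14·24 = 8736; A₄A₅ = 14·24·27 = 9072.
Length 3: A₁..A₃: k=1: 0+728+22·2·14=1344; k=2: 1144+0+22·26·14=9152 → min 1344 | A₂..A₄: k=2: 0+8736+2·26·24=9984; k=3: 728+0+2·14·24=1400 → min 1400 | A₃..A₅: k=3: 0+9072+26·14·27=18900; k=4: 8736+0+26·24·27=25584 → min 18900.
Length 4: A₁..A₄: k=1: 0+1400+22·2·24=2456; k=2: 1144+8736+22·26·24=23608; k=3: 1344+0+22·14·24=8736 → min 2456 | A₂..A₅: k=2: 0+18900+2·26·27=20304; k=3: 728+9072+2·14·27=10556; k=4: 1400+0+2·24·27=2696 → min 2696.
Top-level splits: k=1: (A₁..A₁)·(A₂..A₅) → 0+2696+22·2·27 = 3884; k=2: (A₁..A₂)·(A₃..A₅) → 1144+18900+22·26·27 = 35488; k=3: (A₁..A₃)·(A₄..A₅) → 1344+9072+22·14·27 = 18732; k=4: (A₁..A₄)·(A₅..A₅) → 2456+0+22·24·27 = 16712.
Best split is after A₁, i.e. k = 1.

1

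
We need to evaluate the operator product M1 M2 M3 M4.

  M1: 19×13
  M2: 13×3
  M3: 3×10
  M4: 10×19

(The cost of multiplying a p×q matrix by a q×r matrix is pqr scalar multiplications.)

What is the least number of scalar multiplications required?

2394

Adjacent pairs: M1M2 = 19·13·3 = 741; M2M3 = 13·3·10 = 390; M3M4 = 3·10·19 = 570.
Length 3: M1..M3: k=1: 0+390+19·13·10=2860; k=2: 741+0+19·3·10=1311 → min 1311 | M2..M4: k=2: 0+570+13·3·19=1311; k=3: 390+0+13·10·19=2860 → min 1311.
Length 4: M1..M4: k=1: 0+1311+19·13·19=6004; k=2: 741+570+19·3·19=2394; k=3: 1311+0+19·10·19=4921 → min 2394.
Optimal order: ((M1 M2) (M3 M4)) with cost 2394.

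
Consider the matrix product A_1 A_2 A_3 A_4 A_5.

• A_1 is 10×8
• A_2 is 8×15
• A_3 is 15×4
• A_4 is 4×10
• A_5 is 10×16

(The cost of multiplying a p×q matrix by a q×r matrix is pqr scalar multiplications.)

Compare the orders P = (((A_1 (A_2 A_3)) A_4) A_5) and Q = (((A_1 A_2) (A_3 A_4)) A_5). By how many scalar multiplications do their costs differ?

Order P = (((A_1 (A_2 A_3)) A_4) A_5): (A_2 A_3): 8×15 by 15×4 → 8×4, cost 8·15·4 = 480; (A_1 (A_2 A_3)): 10×8 by 8×4 → 10×4, cost 10·8·4 = 320; cumulative 800; ((A_1 (A_2 A_3)) A_4): 10×4 by 4×10 → 10×10, cost 10·4·10 = 400; cumulative 1200; (((A_1 (A_2 A_3)) A_4) A_5): 10×10 by 10×16 → 10×16, cost 10·10·16 = 1600; cumulative 2800. Total 2800.
Order Q = (((A_1 A_2) (A_3 A_4)) A_5): (A_1 A_2): 10×8 by 8×15 → 10×15, cost 10·8·15 = 1200; (A_3 A_4): 15×4 by 4×10 → 15×10, cost 15·4·10 = 600; ((A_1 A_2) (A_3 A_4)): 10×15 by 15×10 → 10×10, cost 10·15·10 = 1500; cumulative 3300; (((A_1 A_2) (A_3 A_4)) A_5): 10×10 by 10×16 → 10×16, cost 10·10·16 = 1600; cumulative 4900. Total 4900.
Difference: |2800 − 4900| = 2100.

2100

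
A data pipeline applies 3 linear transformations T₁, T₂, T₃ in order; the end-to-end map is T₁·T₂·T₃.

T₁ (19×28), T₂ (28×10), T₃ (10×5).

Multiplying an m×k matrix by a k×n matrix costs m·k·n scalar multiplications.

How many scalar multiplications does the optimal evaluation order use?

Order (T₁·(T₂·T₃)): (T₂·T₃): 28×10 by 10×5 → 28×5, cost 28·10·5 = 1400; (T₁·(T₂·T₃)): 19×28 by 28×5 → 19×5, cost 19·28·5 = 2660; cumulative 4060. Total 4060.
Order ((T₁·T₂)·T₃): (T₁·T₂): 19×28 by 28×10 → 19×10, cost 19·28·10 = 5320; ((T₁·T₂)·T₃): 19×10 by 10×5 → 19×5, cost 19·10·5 = 950; cumulative 6270. Total 6270.
Minimum: 4060.

4060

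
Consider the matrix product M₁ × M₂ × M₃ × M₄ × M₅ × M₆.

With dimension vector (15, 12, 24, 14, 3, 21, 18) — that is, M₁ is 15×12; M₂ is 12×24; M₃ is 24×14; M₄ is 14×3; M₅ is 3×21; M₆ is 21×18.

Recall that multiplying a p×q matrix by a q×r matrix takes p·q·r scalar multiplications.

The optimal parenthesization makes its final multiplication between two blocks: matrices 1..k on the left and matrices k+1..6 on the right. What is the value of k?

Adjacent pairs: M₁M₂ = 15·12·24 = 4320; M₂M₃ = 12·24·14 = 4032; M₃M₄ = 24·14·3 = 1008; M₄M₅ = 14·3·21 = 882; M₅M₆ = 3·21·18 = 1134.
Length 3: M₁..M₃: k=1: 0+4032+15·12·14=6552; k=2: 4320+0+15·24·14=9360 → min 6552 | M₂..M₄: k=2: 0+1008+12·24·3=1872; k=3: 4032+0+12·14·3=4536 → min 1872 | M₃..M₅: k=3: 0+882+24·14·21=7938; k=4: 1008+0+24·3·21=2520 → min 2520 | M₄..M₆: k=4: 0+1134+14·3·18=1890; k=5: 882+0+14·21·18=6174 → min 1890.
Length 4: M₁..M₄: k=1: 0+1872+15·12·3=2412; k=2: 4320+1008+15·24·3=6408; k=3: 6552+0+15·14·3=7182 → min 2412 | M₂..M₅: k=2: 0+2520+12·24·21=8568; k=3: 4032+882+12·14·21=8442; k=4: 1872+0+12·3·21=2628 → min 2628 | M₃..M₆: k=3: 0+1890+24·14·18=7938; k=4: 1008+1134+24·3·18=3438; k=5: 2520+0+24·21·18=11592 → min 3438.
Length 5: M₁..M₅: k=1: 0+2628+15·12·21=6408; k=2: 4320+2520+15·24·21=14400; k=3: 6552+882+15·14·21=11844; k=4: 2412+0+15·3·21=3357 → min 3357 | M₂..M₆: k=2: 0+3438+12·24·18=8622; k=3: 4032+1890+12·14·18=8946; k=4: 1872+1134+12·3·18=3654; k=5: 2628+0+12·21·18=7164 → min 3654.
Top-level splits: k=1: (M₁..M₁)·(M₂..M₆) → 0+3654+15·12·18 = 6894; k=2: (M₁..M₂)·(M₃..M₆) → 4320+3438+15·24·18 = 14238; k=3: (M₁..M₃)·(M₄..M₆) → 6552+1890+15·14·18 = 12222; k=4: (M₁..M₄)·(M₅..M₆) → 2412+1134+15·3·18 = 4356; k=5: (M₁..M₅)·(M₆..M₆) → 3357+0+15·21·18 = 9027.
Best split is after M₄, i.e. k = 4.

4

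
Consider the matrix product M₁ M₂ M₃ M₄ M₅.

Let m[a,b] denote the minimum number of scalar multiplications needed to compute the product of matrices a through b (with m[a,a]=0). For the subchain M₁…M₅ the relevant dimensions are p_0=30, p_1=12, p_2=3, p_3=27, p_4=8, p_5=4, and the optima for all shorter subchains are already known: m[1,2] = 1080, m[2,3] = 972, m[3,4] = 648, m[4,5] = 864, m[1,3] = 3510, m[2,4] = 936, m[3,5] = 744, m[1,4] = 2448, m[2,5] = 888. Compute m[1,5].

2184

m[1,5] = min over k∈[1,4] of m[1,k]+m[k+1,5]+p_{0}·p_k·p_{5}.
k=1: 0 + 888 + 30·12·4 = 2328; k=2: 1080 + 744 + 30·3·4 = 2184; k=3: 3510 + 864 + 30·27·4 = 7614; k=4: 2448 + 0 + 30·8·4 = 3408.
Minimum: 2184 at k=2.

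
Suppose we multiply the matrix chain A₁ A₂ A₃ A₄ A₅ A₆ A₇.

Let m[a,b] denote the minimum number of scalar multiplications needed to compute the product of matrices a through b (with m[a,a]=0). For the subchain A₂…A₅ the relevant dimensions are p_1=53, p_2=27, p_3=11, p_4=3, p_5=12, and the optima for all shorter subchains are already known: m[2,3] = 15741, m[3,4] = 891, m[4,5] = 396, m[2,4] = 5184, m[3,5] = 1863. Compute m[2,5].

7092

m[2,5] = min over k∈[2,4] of m[2,k]+m[k+1,5]+p_{1}·p_k·p_{5}.
k=2: 0 + 1863 + 53·27·12 = 19035; k=3: 15741 + 396 + 53·11·12 = 23133; k=4: 5184 + 0 + 53·3·12 = 7092.
Minimum: 7092 at k=4.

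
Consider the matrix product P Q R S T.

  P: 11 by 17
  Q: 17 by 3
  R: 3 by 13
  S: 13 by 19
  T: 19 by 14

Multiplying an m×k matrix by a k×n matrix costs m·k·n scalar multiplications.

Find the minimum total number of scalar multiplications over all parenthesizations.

2562

Adjacent pairs: PQ = 11·17·3 = 561; QR = 17·3·13 = 663; RS = 3·13·19 = 741; ST = 13·19·14 = 3458.
Length 3: P..R: k=1: 0+663+11·17·13=3094; k=2: 561+0+11·3·13=990 → min 990 | Q..S: k=2: 0+741+17·3·19=1710; k=3: 663+0+17·13·19=4862 → min 1710 | R..T: k=3: 0+3458+3·13·14=4004; k=4: 741+0+3·19·14=1539 → min 1539.
Length 4: P..S: k=1: 0+1710+11·17·19=5263; k=2: 561+741+11·3·19=1929; k=3: 990+0+11·13·19=3707 → min 1929 | Q..T: k=2: 0+1539+17·3·14=2253; k=3: 663+3458+17·13·14=7215; k=4: 1710+0+17·19·14=6232 → min 2253.
Length 5: P..T: k=1: 0+2253+11·17·14=4871; k=2: 561+1539+11·3·14=2562; k=3: 990+3458+11·13·14=6450; k=4: 1929+0+11·19·14=4855 → min 2562.
Optimal order: ((P Q) ((R S) T)) with cost 2562.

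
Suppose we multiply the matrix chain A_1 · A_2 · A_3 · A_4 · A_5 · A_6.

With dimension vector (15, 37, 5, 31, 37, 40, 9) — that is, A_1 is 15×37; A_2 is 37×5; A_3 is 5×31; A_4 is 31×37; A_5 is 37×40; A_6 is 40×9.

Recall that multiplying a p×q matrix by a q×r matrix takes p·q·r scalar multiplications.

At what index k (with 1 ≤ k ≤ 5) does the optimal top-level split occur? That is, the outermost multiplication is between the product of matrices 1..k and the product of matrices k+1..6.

Adjacent pairs: A_1A_2 = 15·37·5 = 2775; A_2A_3 = 37·5·31 = 5735; A_3A_4 = 5·31·37 = 5735; A_4A_5 = 31·37·40 = 45880; A_5A_6 = 37·40·9 = 13320.
Length 3: A_1..A_3: k=1: 0+5735+15·37·31=22940; k=2: 2775+0+15·5·31=5100 → min 5100 | A_2..A_4: k=2: 0+5735+37·5·37=12580; k=3: 5735+0+37·31·37=48174 → min 12580 | A_3..A_5: k=3: 0+45880+5·31·40=52080; k=4: 5735+0+5·37·40=13135 → min 13135 | A_4..A_6: k=4: 0+13320+31·37·9=23643; k=5: 45880+0+31·40·9=57040 → min 23643.
Length 4: A_1..A_4: k=1: 0+12580+15·37·37=33115; k=2: 2775+5735+15·5·37=11285; k=3: 5100+0+15·31·37=22305 → min 11285 | A_2..A_5: k=2: 0+13135+37·5·40=20535; k=3: 5735+45880+37·31·40=97495; k=4: 12580+0+37·37·40=67340 → min 20535 | A_3..A_6: k=3: 0+23643+5·31·9=25038; k=4: 5735+13320+5·37·9=20720; k=5: 13135+0+5·40·9=14935 → min 14935.
Length 5: A_1..A_5: k=1: 0+20535+15·37·40=42735; k=2: 2775+13135+15·5·40=18910; k=3: 5100+45880+15·31·40=69580; k=4: 11285+0+15·37·40=33485 → min 18910 | A_2..A_6: k=2: 0+14935+37·5·9=16600; k=3: 5735+23643+37·31·9=39701; k=4: 12580+13320+37·37·9=38221; k=5: 20535+0+37·40·9=33855 → min 16600.
Top-level splits: k=1: (A_1..A_1)·(A_2..A_6) → 0+16600+15·37·9 = 21595; k=2: (A_1..A_2)·(A_3..A_6) → 2775+14935+15·5·9 = 18385; k=3: (A_1..A_3)·(A_4..A_6) → 5100+23643+15·31·9 = 32928; k=4: (A_1..A_4)·(A_5..A_6) → 11285+13320+15·37·9 = 29600; k=5: (A_1..A_5)·(A_6..A_6) → 18910+0+15·40·9 = 24310.
Best split is after A_2, i.e. k = 2.

2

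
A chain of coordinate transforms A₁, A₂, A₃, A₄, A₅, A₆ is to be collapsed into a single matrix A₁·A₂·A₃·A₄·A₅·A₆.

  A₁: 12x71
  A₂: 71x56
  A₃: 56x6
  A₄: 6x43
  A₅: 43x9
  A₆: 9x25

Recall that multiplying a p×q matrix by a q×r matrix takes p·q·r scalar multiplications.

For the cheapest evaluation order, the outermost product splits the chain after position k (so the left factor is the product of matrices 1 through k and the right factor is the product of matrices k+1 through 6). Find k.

Adjacent pairs: A₁A₂ = 12·71·56 = 47712; A₂A₃ = 71·56·6 = 23856; A₃A₄ = 56·6·43 = 14448; A₄A₅ = 6·43·9 = 2322; A₅A₆ = 43·9·25 = 9675.
Length 3: A₁..A₃: k=1: 0+23856+12·71·6=28968; k=2: 47712+0+12·56·6=51744 → min 28968 | A₂..A₄: k=2: 0+14448+71·56·43=185416; k=3: 23856+0+71·6·43=42174 → min 42174 | A₃..A₅: k=3: 0+2322+56·6·9=5346; k=4: 14448+0+56·43·9=36120 → min 5346 | A₄..A₆: k=4: 0+9675+6·43·25=16125; k=5: 2322+0+6·9·25=3672 → min 3672.
Length 4: A₁..A₄: k=1: 0+42174+12·71·43=78810; k=2: 47712+14448+12·56·43=91056; k=3: 28968+0+12·6·43=32064 → min 32064 | A₂..A₅: k=2: 0+5346+71·56·9=41130; k=3: 23856+2322+71·6·9=30012; k=4: 42174+0+71·43·9=69651 → min 30012 | A₃..A₆: k=3: 0+3672+56·6·25=12072; k=4: 14448+9675+56·43·25=84323; k=5: 5346+0+56·9·25=17946 → min 12072.
Length 5: A₁..A₅: k=1: 0+30012+12·71·9=37680; k=2: 47712+5346+12·56·9=59106; k=3: 28968+2322+12·6·9=31938; k=4: 32064+0+12·43·9=36708 → min 31938 | A₂..A₆: k=2: 0+12072+71·56·25=111472; k=3: 23856+3672+71·6·25=38178; k=4: 42174+9675+71·43·25=128174; k=5: 30012+0+71·9·25=45987 → min 38178.
Top-level splits: k=1: (A₁..A₁)·(A₂..A₆) → 0+38178+12·71·25 = 59478; k=2: (A₁..A₂)·(A₃..A₆) → 47712+12072+12·56·25 = 76584; k=3: (A₁..A₃)·(A₄..A₆) → 28968+3672+12·6·25 = 34440; k=4: (A₁..A₄)·(A₅..A₆) → 32064+9675+12·43·25 = 54639; k=5: (A₁..A₅)·(A₆..A₆) → 31938+0+12·9·25 = 34638.
Best split is after A₃, i.e. k = 3.

3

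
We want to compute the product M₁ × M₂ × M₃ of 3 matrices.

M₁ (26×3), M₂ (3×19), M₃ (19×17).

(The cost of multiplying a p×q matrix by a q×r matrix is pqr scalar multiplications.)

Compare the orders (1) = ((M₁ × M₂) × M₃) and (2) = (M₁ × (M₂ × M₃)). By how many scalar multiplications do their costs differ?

Order (1) = ((M₁ × M₂) × M₃): (M₁ × M₂): 26×3 by 3×19 → 26×19, cost 26·3·19 = 1482; ((M₁ × M₂) × M₃): 26×19 by 19×17 → 26×17, cost 26·19·17 = 8398; cumulative 9880. Total 9880.
Order (2) = (M₁ × (M₂ × M₃)): (M₂ × M₃): 3×19 by 19×17 → 3×17, cost 3·19·17 = 969; (M₁ × (M₂ × M₃)): 26×3 by 3×17 → 26×17, cost 26·3·17 = 1326; cumulative 2295. Total 2295.
Difference: |9880 − 2295| = 7585.

7585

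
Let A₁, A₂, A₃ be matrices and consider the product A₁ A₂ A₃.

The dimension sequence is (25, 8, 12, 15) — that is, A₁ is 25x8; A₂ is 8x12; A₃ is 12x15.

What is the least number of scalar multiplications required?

4440

Order (A₁ (A₂ A₃)): (A₂ A₃): 8×12 by 12×15 → 8×15, cost 8·12·15 = 1440; (A₁ (A₂ A₃)): 25×8 by 8×15 → 25×15, cost 25·8·15 = 3000; cumulative 4440. Total 4440.
Order ((A₁ A₂) A₃): (A₁ A₂): 25×8 by 8×12 → 25×12, cost 25·8·12 = 2400; ((A₁ A₂) A₃): 25×12 by 12×15 → 25×15, cost 25·12·15 = 4500; cumulative 6900. Total 6900.
Minimum: 4440.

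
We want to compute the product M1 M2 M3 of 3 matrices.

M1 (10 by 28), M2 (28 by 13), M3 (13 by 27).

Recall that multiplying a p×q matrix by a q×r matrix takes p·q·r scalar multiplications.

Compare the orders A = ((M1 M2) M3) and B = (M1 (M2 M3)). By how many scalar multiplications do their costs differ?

10238

Order A = ((M1 M2) M3): (M1 M2): 10×28 by 28×13 → 10×13, cost 10·28·13 = 3640; ((M1 M2) M3): 10×13 by 13×27 → 10×27, cost 10·13·27 = 3510; cumulative 7150. Total 7150.
Order B = (M1 (M2 M3)): (M2 M3): 28×13 by 13×27 → 28×27, cost 28·13·27 = 9828; (M1 (M2 M3)): 10×28 by 28×27 → 10×27, cost 10·28·27 = 7560; cumulative 17388. Total 17388.
Difference: |7150 − 17388| = 10238.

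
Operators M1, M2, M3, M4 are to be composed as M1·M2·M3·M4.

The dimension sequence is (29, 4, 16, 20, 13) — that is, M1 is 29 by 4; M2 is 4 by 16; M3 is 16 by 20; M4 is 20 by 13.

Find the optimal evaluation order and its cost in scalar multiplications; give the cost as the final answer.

3828

Adjacent pairs: M1M2 = 29·4·16 = 1856; M2M3 = 4·16·20 = 1280; M3M4 = 16·20·13 = 4160.
Length 3: M1..M3: k=1: 0+1280+29·4·20=3600; k=2: 1856+0+29·16·20=11136 → min 3600 | M2..M4: k=2: 0+4160+4·16·13=4992; k=3: 1280+0+4·20·13=2320 → min 2320.
Length 4: M1..M4: k=1: 0+2320+29·4·13=3828; k=2: 1856+4160+29·16·13=12048; k=3: 3600+0+29·20·13=11140 → min 3828.
Optimal parenthesization: (M1·((M2·M3)·M4)) with cost 3828.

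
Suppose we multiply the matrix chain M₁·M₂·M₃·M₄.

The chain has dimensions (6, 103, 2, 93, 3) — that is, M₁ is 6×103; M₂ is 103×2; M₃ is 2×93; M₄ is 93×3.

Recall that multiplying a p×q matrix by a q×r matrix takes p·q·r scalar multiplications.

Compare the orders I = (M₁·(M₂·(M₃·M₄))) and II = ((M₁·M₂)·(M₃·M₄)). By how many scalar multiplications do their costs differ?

1200

Order I = (M₁·(M₂·(M₃·M₄))): (M₃·M₄): 2×93 by 93×3 → 2×3, cost 2·93·3 = 558; (M₂·(M₃·M₄)): 103×2 by 2×3 → 103×3, cost 103·2·3 = 618; cumulative 1176; (M₁·(M₂·(M₃·M₄))): 6×103 by 103×3 → 6×3, cost 6·103·3 = 1854; cumulative 3030. Total 3030.
Order II = ((M₁·M₂)·(M₃·M₄)): (M₁·M₂): 6×103 by 103×2 → 6×2, cost 6·103·2 = 1236; (M₃·M₄): 2×93 by 93×3 → 2×3, cost 2·93·3 = 558; ((M₁·M₂)·(M₃·M₄)): 6×2 by 2×3 → 6×3, cost 6·2·3 = 36; cumulative 1830. Total 1830.
Difference: |3030 − 1830| = 1200.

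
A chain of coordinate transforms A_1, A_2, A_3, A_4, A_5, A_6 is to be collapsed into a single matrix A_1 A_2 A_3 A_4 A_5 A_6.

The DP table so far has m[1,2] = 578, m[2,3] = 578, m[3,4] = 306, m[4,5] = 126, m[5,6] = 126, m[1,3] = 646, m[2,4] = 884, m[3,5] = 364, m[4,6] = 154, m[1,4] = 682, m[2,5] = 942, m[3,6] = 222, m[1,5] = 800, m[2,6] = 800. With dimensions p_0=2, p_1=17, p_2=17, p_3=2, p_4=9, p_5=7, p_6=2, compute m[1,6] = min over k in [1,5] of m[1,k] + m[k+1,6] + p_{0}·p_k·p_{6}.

808

m[1,6] = min over k∈[1,5] of m[1,k]+m[k+1,6]+p_{0}·p_k·p_{6}.
k=1: 0 + 800 + 2·17·2 = 868; k=2: 578 + 222 + 2·17·2 = 868; k=3: 646 + 154 + 2·2·2 = 808; k=4: 682 + 126 + 2·9·2 = 844; k=5: 800 + 0 + 2·7·2 = 828.
Minimum: 808 at k=3.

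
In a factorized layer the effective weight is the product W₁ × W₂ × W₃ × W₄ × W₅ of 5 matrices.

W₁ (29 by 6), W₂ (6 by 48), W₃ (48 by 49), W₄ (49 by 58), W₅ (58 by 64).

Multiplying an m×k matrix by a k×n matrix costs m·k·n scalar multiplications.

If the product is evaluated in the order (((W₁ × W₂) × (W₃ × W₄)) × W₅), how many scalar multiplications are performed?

333152

(W₁ × W₂): 29×6 by 6×48 → 29×48, cost 29·6·48 = 8352
(W₃ × W₄): 48×49 by 49×58 → 48×58, cost 48·49·58 = 136416
((W₁ × W₂) × (W₃ × W₄)): 29×48 by 48×58 → 29×58, cost 29·48·58 = 80736; cumulative 225504
(((W₁ × W₂) × (W₃ × W₄)) × W₅): 29×58 by 58×64 → 29×64, cost 29·58·64 = 107648; cumulative 333152
Total: 333152 scalar multiplications.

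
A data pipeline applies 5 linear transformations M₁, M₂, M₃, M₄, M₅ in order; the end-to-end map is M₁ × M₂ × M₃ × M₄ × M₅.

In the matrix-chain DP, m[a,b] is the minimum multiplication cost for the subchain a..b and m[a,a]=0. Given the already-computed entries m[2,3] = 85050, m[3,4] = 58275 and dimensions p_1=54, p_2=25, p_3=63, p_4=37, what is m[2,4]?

108225

m[2,4] = min over k∈[2,3] of m[2,k]+m[k+1,4]+p_{1}·p_k·p_{4}.
k=2: 0 + 58275 + 54·25·37 = 108225; k=3: 85050 + 0 + 54·63·37 = 210924.
Minimum: 108225 at k=2.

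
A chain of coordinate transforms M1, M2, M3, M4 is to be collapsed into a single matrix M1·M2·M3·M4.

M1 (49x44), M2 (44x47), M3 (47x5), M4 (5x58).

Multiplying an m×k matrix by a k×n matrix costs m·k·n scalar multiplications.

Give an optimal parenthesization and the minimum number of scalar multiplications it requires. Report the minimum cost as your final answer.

Adjacent pairs: M1M2 = 49·44·47 = 101332; M2M3 = 44·47·5 = 10340; M3M4 = 47·5·58 = 13630.
Length 3: M1..M3: k=1: 0+10340+49·44·5=21120; k=2: 101332+0+49·47·5=112847 → min 21120 | M2..M4: k=2: 0+13630+44·47·58=133574; k=3: 10340+0+44·5·58=23100 → min 23100.
Length 4: M1..M4: k=1: 0+23100+49·44·58=148148; k=2: 101332+13630+49·47·58=248536; k=3: 21120+0+49·5·58=35330 → min 35330.
Optimal parenthesization: ((M1·(M2·M3))·M4) with cost 35330.

35330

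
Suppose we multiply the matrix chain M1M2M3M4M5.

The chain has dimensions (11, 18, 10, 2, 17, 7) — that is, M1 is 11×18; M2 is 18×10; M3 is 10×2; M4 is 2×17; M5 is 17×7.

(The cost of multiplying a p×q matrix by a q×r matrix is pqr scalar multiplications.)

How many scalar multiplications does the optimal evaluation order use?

Adjacent pairs: M1M2 = 11·18·10 = 1980; M2M3 = 18·10·2 = 360; M3M4 = 10·2·17 = 340; M4M5 = 2·17·7 = 238.
Length 3: M1..M3: k=1: 0+360+11·18·2=756; k=2: 1980+0+11·10·2=2200 → min 756 | M2..M4: k=2: 0+340+18·10·17=3400; k=3: 360+0+18·2·17=972 → min 972 | M3..M5: k=3: 0+238+10·2·7=378; k=4: 340+0+10·17·7=1530 → min 378.
Length 4: M1..M4: k=1: 0+972+11·18·17=4338; k=2: 1980+340+11·10·17=4190; k=3: 756+0+11·2·17=1130 → min 1130 | M2..M5: k=2: 0+378+18·10·7=1638; k=3: 360+238+18·2·7=850; k=4: 972+0+18·17·7=3114 → min 850.
Length 5: M1..M5: k=1: 0+850+11·18·7=2236; k=2: 1980+378+11·10·7=3128; k=3: 756+238+11·2·7=1148; k=4: 1130+0+11·17·7=2439 → min 1148.
Optimal order: ((M1(M2M3))(M4M5)) with cost 1148.

1148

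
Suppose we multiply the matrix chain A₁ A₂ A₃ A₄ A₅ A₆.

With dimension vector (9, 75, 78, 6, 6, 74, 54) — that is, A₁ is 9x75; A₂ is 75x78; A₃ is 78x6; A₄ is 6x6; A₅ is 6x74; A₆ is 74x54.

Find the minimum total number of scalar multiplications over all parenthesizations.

66366

Adjacent pairs: A₁A₂ = 9·75·78 = 52650; A₂A₃ = 75·78·6 = 35100; A₃A₄ = 78·6·6 = 2808; A₄A₅ = 6·6·74 = 2664; A₅A₆ = 6·74·54 = 23976.
Length 3: A₁..A₃: k=1: 0+35100+9·75·6=39150; k=2: 52650+0+9·78·6=56862 → min 39150 | A₂..A₄: k=2: 0+2808+75·78·6=37908; k=3: 35100+0+75·6·6=37800 → min 37800 | A₃..A₅: k=3: 0+2664+78·6·74=37296; k=4: 2808+0+78·6·74=37440 → min 37296 | A₄..A₆: k=4: 0+23976+6·6·54=25920; k=5: 2664+0+6·74·54=26640 → min 25920.
Length 4: A₁..A₄: k=1: 0+37800+9·75·6=41850; k=2: 52650+2808+9·78·6=59670; k=3: 39150+0+9·6·6=39474 → min 39474 | A₂..A₅: k=2: 0+37296+75·78·74=470196; k=3: 35100+2664+75·6·74=71064; k=4: 37800+0+75·6·74=71100 → min 71064 | A₃..A₆: k=3: 0+25920+78·6·54=51192; k=4: 2808+23976+78·6·54=52056; k=5: 37296+0+78·74·54=348984 → min 51192.
Length 5: A₁..A₅: k=1: 0+71064+9·75·74=121014; k=2: 52650+37296+9·78·74=141894; k=3: 39150+2664+9·6·74=45810; k=4: 39474+0+9·6·74=43470 → min 43470 | A₂..A₆: k=2: 0+51192+75·78·54=367092; k=3: 35100+25920+75·6·54=85320; k=4: 37800+23976+75·6·54=86076; k=5: 71064+0+75·74·54=370764 → min 85320.
Length 6: A₁..A₆: k=1: 0+85320+9·75·54=121770; k=2: 52650+51192+9·78·54=141750; k=3: 39150+25920+9·6·54=67986; k=4: 39474+23976+9·6·54=66366; k=5: 43470+0+9·74·54=79434 → min 66366.
Optimal order: (((A₁ (A₂ A₃)) A₄) (A₅ A₆)) with cost 66366.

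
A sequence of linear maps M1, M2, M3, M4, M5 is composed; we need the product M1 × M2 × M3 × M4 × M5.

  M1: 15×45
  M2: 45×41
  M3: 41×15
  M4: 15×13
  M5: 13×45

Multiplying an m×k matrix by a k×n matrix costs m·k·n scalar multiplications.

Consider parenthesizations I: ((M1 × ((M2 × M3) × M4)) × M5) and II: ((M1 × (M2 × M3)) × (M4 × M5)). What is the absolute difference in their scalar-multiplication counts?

Order I = ((M1 × ((M2 × M3) × M4)) × M5): (M2 × M3): 45×41 by 41×15 → 45×15, cost 45·41·15 = 27675; ((M2 × M3) × M4): 45×15 by 15×13 → 45×13, cost 45·15·13 = 8775; cumulative 36450; (M1 × ((M2 × M3) × M4)): 15×45 by 45×13 → 15×13, cost 15·45·13 = 8775; cumulative 45225; ((M1 × ((M2 × M3) × M4)) × M5): 15×13 by 13×45 → 15×45, cost 15·13·45 = 8775; cumulative 54000. Total 54000.
Order II = ((M1 × (M2 × M3)) × (M4 × M5)): (M2 × M3): 45×41 by 41×15 → 45×15, cost 45·41·15 = 27675; (M1 × (M2 × M3)): 15×45 by 45×15 → 15×15, cost 15·45·15 = 10125; cumulative 37800; (M4 × M5): 15×13 by 13×45 → 15×45, cost 15·13·45 = 8775; ((M1 × (M2 × M3)) × (M4 × M5)): 15×15 by 15×45 → 15×45, cost 15·15·45 = 10125; cumulative 56700. Total 56700.
Difference: |54000 − 56700| = 2700.

2700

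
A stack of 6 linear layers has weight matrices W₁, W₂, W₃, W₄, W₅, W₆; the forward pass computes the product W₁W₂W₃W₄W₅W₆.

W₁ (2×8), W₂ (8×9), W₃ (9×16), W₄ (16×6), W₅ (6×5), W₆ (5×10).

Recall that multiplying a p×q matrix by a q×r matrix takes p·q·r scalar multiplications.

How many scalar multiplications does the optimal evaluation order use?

784

Adjacent pairs: W₁W₂ = 2·8·9 = 144; W₂W₃ = 8·9·16 = 1152; W₃W₄ = 9·16·6 = 864; W₄W₅ = 16·6·5 = 480; W₅W₆ = 6·5·10 = 300.
Length 3: W₁..W₃: k=1: 0+1152+2·8·16=1408; k=2: 144+0+2·9·16=432 → min 432 | W₂..W₄: k=2: 0+864+8·9·6=1296; k=3: 1152+0+8·16·6=1920 → min 1296 | W₃..W₅: k=3: 0+480+9·16·5=1200; k=4: 864+0+9·6·5=1134 → min 1134 | W₄..W₆: k=4: 0+300+16·6·10=1260; k=5: 480+0+16·5·10=1280 → min 1260.
Length 4: W₁..W₄: k=1: 0+1296+2·8·6=1392; k=2: 144+864+2·9·6=1116; k=3: 432+0+2·16·6=624 → min 624 | W₂..W₅: k=2: 0+1134+8·9·5=1494; k=3: 1152+480+8·16·5=2272; k=4: 1296+0+8·6·5=1536 → min 1494 | W₃..W₆: k=3: 0+1260+9·16·10=2700; k=4: 864+300+9·6·10=1704; k=5: 1134+0+9·5·10=1584 → min 1584.
Length 5: W₁..W₅: k=1: 0+1494+2·8·5=1574; k=2: 144+1134+2·9·5=1368; k=3: 432+480+2·16·5=1072; k=4: 624+0+2·6·5=684 → min 684 | W₂..W₆: k=2: 0+1584+8·9·10=2304; k=3: 1152+1260+8·16·10=3692; k=4: 1296+300+8·6·10=2076; k=5: 1494+0+8·5·10=1894 → min 1894.
Length 6: W₁..W₆: k=1: 0+1894+2·8·10=2054; k=2: 144+1584+2·9·10=1908; k=3: 432+1260+2·16·10=2012; k=4: 624+300+2·6·10=1044; k=5: 684+0+2·5·10=784 → min 784.
Optimal order: (((((W₁W₂)W₃)W₄)W₅)W₆) with cost 784.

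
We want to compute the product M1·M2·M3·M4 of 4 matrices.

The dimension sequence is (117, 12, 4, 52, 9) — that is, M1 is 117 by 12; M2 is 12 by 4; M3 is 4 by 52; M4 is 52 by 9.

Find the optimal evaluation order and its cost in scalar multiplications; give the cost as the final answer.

Adjacent pairs: M1M2 = 117·12·4 = 5616; M2M3 = 12·4·52 = 2496; M3M4 = 4·52·9 = 1872.
Length 3: M1..M3: k=1: 0+2496+117·12·52=75504; k=2: 5616+0+117·4·52=29952 → min 29952 | M2..M4: k=2: 0+1872+12·4·9=2304; k=3: 2496+0+12·52·9=8112 → min 2304.
Length 4: M1..M4: k=1: 0+2304+117·12·9=14940; k=2: 5616+1872+117·4·9=11700; k=3: 29952+0+117·52·9=84708 → min 11700.
Optimal parenthesization: ((M1·M2)·(M3·M4)) with cost 11700.

11700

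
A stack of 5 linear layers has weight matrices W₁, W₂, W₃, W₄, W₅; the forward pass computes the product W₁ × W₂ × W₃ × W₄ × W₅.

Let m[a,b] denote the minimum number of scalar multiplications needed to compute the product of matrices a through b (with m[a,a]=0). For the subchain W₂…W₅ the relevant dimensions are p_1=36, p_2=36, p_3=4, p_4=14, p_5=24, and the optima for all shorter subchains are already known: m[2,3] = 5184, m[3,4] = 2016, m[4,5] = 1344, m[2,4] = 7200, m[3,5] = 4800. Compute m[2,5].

9984

m[2,5] = min over k∈[2,4] of m[2,k]+m[k+1,5]+p_{1}·p_k·p_{5}.
k=2: 0 + 4800 + 36·36·24 = 35904; k=3: 5184 + 1344 + 36·4·24 = 9984; k=4: 7200 + 0 + 36·14·24 = 19296.
Minimum: 9984 at k=3.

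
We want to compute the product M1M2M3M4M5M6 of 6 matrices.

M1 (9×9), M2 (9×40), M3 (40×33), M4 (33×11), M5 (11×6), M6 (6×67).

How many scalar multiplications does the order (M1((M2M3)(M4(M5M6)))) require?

(M2M3): 9×40 by 40×33 → 9×33, cost 9·40·33 = 11880
(M5M6): 11×6 by 6×67 → 11×67, cost 11·6·67 = 4422
(M4(M5M6)): 33×11 by 11×67 → 33×67, cost 33·11·67 = 24321; cumulative 28743
((M2M3)(M4(M5M6))): 9×33 by 33×67 → 9×67, cost 9·33·67 = 19899; cumulative 60522
(M1((M2M3)(M4(M5M6)))): 9×9 by 9×67 → 9×67, cost 9·9·67 = 5427; cumulative 65949
Total: 65949 scalar multiplications.

65949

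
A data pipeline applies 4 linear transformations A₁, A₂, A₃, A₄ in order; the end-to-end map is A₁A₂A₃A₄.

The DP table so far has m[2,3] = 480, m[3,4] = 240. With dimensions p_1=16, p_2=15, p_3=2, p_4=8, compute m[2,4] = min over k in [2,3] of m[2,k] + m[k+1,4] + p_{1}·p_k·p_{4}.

736

m[2,4] = min over k∈[2,3] of m[2,k]+m[k+1,4]+p_{1}·p_k·p_{4}.
k=2: 0 + 240 + 16·15·8 = 2160; k=3: 480 + 0 + 16·2·8 = 736.
Minimum: 736 at k=3.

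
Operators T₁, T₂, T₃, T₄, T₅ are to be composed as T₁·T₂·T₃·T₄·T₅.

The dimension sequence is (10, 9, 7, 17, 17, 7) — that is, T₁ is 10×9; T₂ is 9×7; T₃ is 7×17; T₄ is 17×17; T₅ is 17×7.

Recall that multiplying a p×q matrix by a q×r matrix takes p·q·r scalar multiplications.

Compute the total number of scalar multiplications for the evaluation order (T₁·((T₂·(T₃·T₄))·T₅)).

4795

(T₃·T₄): 7×17 by 17×17 → 7×17, cost 7·17·17 = 2023
(T₂·(T₃·T₄)): 9×7 by 7×17 → 9×17, cost 9·7·17 = 1071; cumulative 3094
((T₂·(T₃·T₄))·T₅): 9×17 by 17×7 → 9×7, cost 9·17·7 = 1071; cumulative 4165
(T₁·((T₂·(T₃·T₄))·T₅)): 10×9 by 9×7 → 10×7, cost 10·9·7 = 630; cumulative 4795
Total: 4795 scalar multiplications.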